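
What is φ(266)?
108

266 = 2 × 7 × 19
φ(n) = n × ∏(1 - 1/p) for each prime p dividing n
φ(266) = 266 × (1 - 1/2) × (1 - 1/7) × (1 - 1/19) = 108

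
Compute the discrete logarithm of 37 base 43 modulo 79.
37

Baby-step giant-step with step n = ⌈√79⌉ = 9.
Baby steps 43^j mod 79 (j:value) for j=0..8: 0:1, 1:43, 2:32, 3:33, 4:76, 5:29, 6:62, 7:59, 8:9.
Giant-step multiplier: 43^(-9) ≡ 43^(78-9) = 43^69 ≡ 69 (mod 79).
Giant steps γ_i = 37·69^i mod 79: γ_0=37, γ_1=25, γ_2=66, γ_3=51, γ_4=43 (in table at j=1).
x = i·n + j = 4·9 + 1 = 37.
Check: 43^37 ≡ 37 (mod 79).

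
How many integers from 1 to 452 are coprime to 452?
224

452 = 2^2 × 113
φ(n) = n × ∏(1 - 1/p) for each prime p dividing n
φ(452) = 452 × (1 - 1/2) × (1 - 1/113) = 224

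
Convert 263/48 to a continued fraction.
[5; 2, 11, 2]

Euclidean algorithm steps:
263 = 5 × 48 + 23
48 = 2 × 23 + 2
23 = 11 × 2 + 1
2 = 2 × 1 + 0
Continued fraction: [5; 2, 11, 2]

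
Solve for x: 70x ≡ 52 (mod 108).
x ≡ 10 (mod 54)

gcd(70, 108) = 2, which divides 52, so solutions exist.
Divide through by 2: 35x ≡ 26 (mod 54).
Find 35^(-1) mod 54 by the extended Euclidean algorithm:
54 = 1 × 35 + 19  ⟹  19 = (1)·54 + (-1)·35
35 = 1 × 19 + 16  ⟹  16 = (-1)·54 + (2)·35
19 = 1 × 16 + 3  ⟹  3 = (2)·54 + (-3)·35
16 = 5 × 3 + 1  ⟹  1 = (-11)·54 + (17)·35
So (17)·35 ≡ 1 (mod 54), i.e. 35^(-1) ≡ 17 (mod 54).
x ≡ 17 × 26 = 442 ≡ 10 (mod 54).
Check: 70 × 10 = 700 ≡ 52 (mod 108).
x ≡ 10 (mod 54), giving 2 solutions mod 108.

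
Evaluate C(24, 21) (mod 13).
9

Using Lucas' theorem:
Write n=24 and k=21 in base 13:
n in base 13: [1, 11]
k in base 13: [1, 8]
C(24,21) mod 13 = ∏ C(n_i, k_i) mod 13
Digit binomials (mod 13): C(1,1) = 1; C(11,8) = 165 ≡ 9
Product: 1 × 9 = 9 ≡ 9 (mod 13)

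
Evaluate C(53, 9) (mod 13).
0

Using Lucas' theorem:
Write n=53 and k=9 in base 13:
n in base 13: [4, 1]
k in base 13: [0, 9]
C(53,9) mod 13 = ∏ C(n_i, k_i) mod 13
Digit binomials (mod 13): C(4,0) = 1; C(1,9) = 0 (k_i > n_i)
Product: 1 × 0 = 0 ≡ 0 (mod 13)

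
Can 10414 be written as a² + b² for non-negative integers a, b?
Not possible

Factorization: 10414 = 2 × 41 × 127
By Fermat: n is sum of two squares iff every prime p ≡ 3 (mod 4) appears to even power.
Prime(s) ≡ 3 (mod 4) with odd exponent: [(127, 1)]
Therefore 10414 cannot be expressed as a² + b².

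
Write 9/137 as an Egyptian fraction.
1/16 + 1/314 + 1/114715 + 1/39478478960

Greedy algorithm:
9/137: ceiling(137/9) = 16, use 1/16
7/2192: ceiling(2192/7) = 314, use 1/314
3/344144: ceiling(344144/3) = 114715, use 1/114715
1/39478478960: ceiling(39478478960/1) = 39478478960, use 1/39478478960
Result: 9/137 = 1/16 + 1/314 + 1/114715 + 1/39478478960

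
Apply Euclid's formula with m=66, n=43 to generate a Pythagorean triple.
(2507, 5676, 6205)

Euclid's formula: a = m² - n², b = 2mn, c = m² + n²
m = 66, n = 43
a = 66² - 43² = 4356 - 1849 = 2507
b = 2 × 66 × 43 = 5676
c = 66² + 43² = 4356 + 1849 = 6205
Verification: 2507² + 5676² = 6285049 + 32216976 = 38502025 = 6205² ✓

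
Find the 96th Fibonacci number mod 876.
612

Matrix identity: Q^n = [[F_(n+1), F_n], [F_n, F_(n-1)]] with Q = [[1,1],[1,0]].
n = 96 = 1100000₂. Square-and-multiply, entries mod 876:
Q^1 = [[1,1],[1,0]]
Q^3 = (Q^1)²·Q = [[3,2],[2,1]]
Q^6 = (Q^3)² = [[13,8],[8,5]]
Q^12 = (Q^6)² = [[233,144],[144,89]]
Q^24 = (Q^12)² = [[565,816],[816,625]]
Q^48 = (Q^24)² = [[457,432],[432,25]]
Q^96 = (Q^48)² = [[397,612],[612,661]]
F_96 mod 876 = Q^96[0][1] = 612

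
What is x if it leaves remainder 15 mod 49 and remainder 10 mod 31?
1436

Using Chinese Remainder Theorem:
M = 49 × 31 = 1519
M1 = 31, M2 = 49
y1 = 31^(-1) mod 49 = 19
y2 = 49^(-1) mod 31 = 19
x = (15×31×19 + 10×49×19) mod 1519 = 1436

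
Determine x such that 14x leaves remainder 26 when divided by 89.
x ≡ 40 (mod 89)

gcd(14, 89) = 1, which divides 26, so solutions exist.
Find 14^(-1) mod 89 by the extended Euclidean algorithm:
89 = 6 × 14 + 5  ⟹  5 = (1)·89 + (-6)·14
14 = 2 × 5 + 4  ⟹  4 = (-2)·89 + (13)·14
5 = 1 × 4 + 1  ⟹  1 = (3)·89 + (-19)·14
So (-19)·14 ≡ 1 (mod 89), i.e. 14^(-1) ≡ -19 ≡ 70 (mod 89).
x ≡ 70 × 26 = 1820 ≡ 40 (mod 89).
Check: 14 × 40 = 560 ≡ 26 (mod 89).
Unique solution: x ≡ 40 (mod 89)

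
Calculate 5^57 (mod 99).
80

Repeated squaring. Binary of 57 = 111001.
5^1 ≡ 5 (mod 99); 5^2 ≡ 25 (mod 99); 5^4 ≡ 31 (mod 99); 5^8 ≡ 70 (mod 99); 5^16 ≡ 49 (mod 99); 5^32 ≡ 25 (mod 99)
5^57 = 5^1 × 5^8 × 5^16 × 5^32 ≡ 80 (mod 99)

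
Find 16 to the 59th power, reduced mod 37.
33

Repeated squaring. Binary of 59 = 111011.
16^1 ≡ 16 (mod 37); 16^2 ≡ 34 (mod 37); 16^4 ≡ 9 (mod 37); 16^8 ≡ 7 (mod 37); 16^16 ≡ 12 (mod 37); 16^32 ≡ 33 (mod 37)
16^59 = 16^1 × 16^2 × 16^8 × 16^16 × 16^32 ≡ 33 (mod 37)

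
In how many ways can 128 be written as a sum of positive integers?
4351078600

p(n) counts ways to write n as a sum of positive integers (order ignored).
Euler's pentagonal recurrence: p(k) = p(k-1) + p(k-2) - p(k-5) - p(k-7) + p(k-12) + p(k-15) - ... (offsets j(3j∓1)/2, signs ++--, p(0)=1, p(<0)=0).
DP table for k = 0..127: p(0)=1, p(1)=1, p(2)=2, p(3)=3, p(4)=5, p(5)=7, p(6)=11, p(7)=15, p(8)=22, p(9)=30, p(10)=42, p(11)=56, p(12)=77, p(13)=101, p(14)=135, p(15)=176, p(16)=231, p(17)=297, p(18)=385, p(19)=490, p(20)=627, p(21)=792, p(22)=1002, p(23)=1255, p(24)=1575, p(25)=1958, p(26)=2436, p(27)=3010, p(28)=3718, p(29)=4565, p(30)=5604, p(31)=6842, p(32)=8349, p(33)=10143, p(34)=12310, p(35)=14883, p(36)=17977, p(37)=21637, p(38)=26015, p(39)=31185, p(40)=37338, p(41)=44583, p(42)=53174, p(43)=63261, p(44)=75175, p(45)=89134, p(46)=105558, p(47)=124754, p(48)=147273, p(49)=173525, p(50)=204226, p(51)=239943, p(52)=281589, p(53)=329931, p(54)=386155, p(55)=451276, p(56)=526823, p(57)=614154, p(58)=715220, p(59)=831820, p(60)=966467, p(61)=1121505, p(62)=1300156, p(63)=1505499, p(64)=1741630, p(65)=2012558, p(66)=2323520, p(67)=2679689, p(68)=3087735, p(69)=3554345, p(70)=4087968, p(71)=4697205, p(72)=5392783, p(73)=6185689, p(74)=7089500, p(75)=8118264, p(76)=9289091, p(77)=10619863, p(78)=12132164, p(79)=13848650, p(80)=15796476, p(81)=18004327, p(82)=20506255, p(83)=23338469, p(84)=26543660, p(85)=30167357, p(86)=34262962, p(87)=38887673, p(88)=44108109, p(89)=49995925, p(90)=56634173, p(91)=64112359, p(92)=72533807, p(93)=82010177, p(94)=92669720, p(95)=104651419, p(96)=118114304, p(97)=133230930, p(98)=150198136, p(99)=169229875, p(100)=190569292, p(101)=214481126, p(102)=241265379, p(103)=271248950, p(104)=304801365, p(105)=342325709, p(106)=384276336, p(107)=431149389, p(108)=483502844, p(109)=541946240, p(110)=607163746, p(111)=679903203, p(112)=761002156, p(113)=851376628, p(114)=952050665, p(115)=1064144451, p(116)=1188908248, p(117)=1327710076, p(118)=1482074143, p(119)=1653668665, p(120)=1844349560, p(121)=2056148051, p(122)=2291320912, p(123)=2552338241, p(124)=2841940500, p(125)=3163127352, p(126)=3519222692, p(127)=3913864295.
Final step: p(128) = p(127) + p(126) - p(123) - p(121) + p(116) + p(113) - p(106) - p(102) + p(93) + p(88) - p(77) - p(71) + p(58) + p(51) - p(36) - p(28) + p(11) + p(2)
= 3913864295 + 3519222692 - 2552338241 - 2056148051 + 1188908248 + 851376628 - 384276336 - 241265379 + 82010177 + 44108109 - 10619863 - 4697205 + 715220 + 239943 - 17977 - 3718 + 56 + 2
= 4351078600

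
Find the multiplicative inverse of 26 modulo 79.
76

gcd(26, 79) = 1, so the inverse exists.
Extended Euclidean algorithm on (79, 26):
79 = 3 × 26 + 1  ⟹  1 = (1)·79 + (-3)·26
So (-3)·26 ≡ 1 (mod 79), i.e. 26^(-1) ≡ -3 ≡ 76 (mod 79).
Check: 26 × 76 = 1976 ≡ 1 (mod 79)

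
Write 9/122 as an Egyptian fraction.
1/14 + 1/427

Greedy algorithm:
9/122: ceiling(122/9) = 14, use 1/14
1/427: ceiling(427/1) = 427, use 1/427
Result: 9/122 = 1/14 + 1/427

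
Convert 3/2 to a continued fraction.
[1; 2]

Euclidean algorithm steps:
3 = 1 × 2 + 1
2 = 2 × 1 + 0
Continued fraction: [1; 2]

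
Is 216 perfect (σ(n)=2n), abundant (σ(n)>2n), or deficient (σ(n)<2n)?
abundant

Proper divisors of 216: sum = 1 + 2 + 3 + 4 + 6 + 8 + 9 + 12 + 18 + 24 + 27 + 36 + 54 + 72 + 108 = 384
Since 384 > 216, 216 is abundant.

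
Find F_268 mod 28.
11

Matrix identity: Q^n = [[F_(n+1), F_n], [F_n, F_(n-1)]] with Q = [[1,1],[1,0]].
n = 268 = 100001100₂. Square-and-multiply, entries mod 28:
Q^1 = [[1,1],[1,0]]
Q^2 = (Q^1)² = [[2,1],[1,1]]
Q^4 = (Q^2)² = [[5,3],[3,2]]
Q^8 = (Q^4)² = [[6,21],[21,13]]
Q^16 = (Q^8)² = [[1,7],[7,22]]
Q^33 = (Q^16)²·Q = [[15,22],[22,21]]
Q^67 = (Q^33)²·Q = [[17,9],[9,8]]
Q^134 = (Q^67)² = [[6,1],[1,5]]
Q^268 = (Q^134)² = [[9,11],[11,26]]
F_268 mod 28 = Q^268[0][1] = 11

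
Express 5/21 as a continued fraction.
[0; 4, 5]

Euclidean algorithm steps:
5 = 0 × 21 + 5
21 = 4 × 5 + 1
5 = 5 × 1 + 0
Continued fraction: [0; 4, 5]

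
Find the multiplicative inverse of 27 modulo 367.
68

gcd(27, 367) = 1, so the inverse exists.
Extended Euclidean algorithm on (367, 27):
367 = 13 × 27 + 16  ⟹  16 = (1)·367 + (-13)·27
27 = 1 × 16 + 11  ⟹  11 = (-1)·367 + (14)·27
16 = 1 × 11 + 5  ⟹  5 = (2)·367 + (-27)·27
11 = 2 × 5 + 1  ⟹  1 = (-5)·367 + (68)·27
So (68)·27 ≡ 1 (mod 367), i.e. 27^(-1) ≡ 68 (mod 367).
Check: 27 × 68 = 1836 ≡ 1 (mod 367)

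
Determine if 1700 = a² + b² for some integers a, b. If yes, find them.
10² + 40² (a=10, b=40)

Factorization: 1700 = 2^2 × 5^2 × 17
By Fermat: n is sum of two squares iff every prime p ≡ 3 (mod 4) appears to even power.
All primes ≡ 3 (mod 4) appear to even power.
Search a = 0, 1, 2, … for 1700 - a² a perfect square: first hit at a = 10: 1700 - 100 = 1600 = 40².
1700 = 10² + 40² = 100 + 1600 ✓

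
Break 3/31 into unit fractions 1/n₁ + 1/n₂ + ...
1/11 + 1/171 + 1/58311

Greedy algorithm:
3/31: ceiling(31/3) = 11, use 1/11
2/341: ceiling(341/2) = 171, use 1/171
1/58311: ceiling(58311/1) = 58311, use 1/58311
Result: 3/31 = 1/11 + 1/171 + 1/58311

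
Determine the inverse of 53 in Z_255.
77

gcd(53, 255) = 1, so the inverse exists.
Extended Euclidean algorithm on (255, 53):
255 = 4 × 53 + 43  ⟹  43 = (1)·255 + (-4)·53
53 = 1 × 43 + 10  ⟹  10 = (-1)·255 + (5)·53
43 = 4 × 10 + 3  ⟹  3 = (5)·255 + (-24)·53
10 = 3 × 3 + 1  ⟹  1 = (-16)·255 + (77)·53
So (77)·53 ≡ 1 (mod 255), i.e. 53^(-1) ≡ 77 (mod 255).
Check: 53 × 77 = 4081 ≡ 1 (mod 255)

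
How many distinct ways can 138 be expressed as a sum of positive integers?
12292341831

p(n) counts ways to write n as a sum of positive integers (order ignored).
Euler's pentagonal recurrence: p(k) = p(k-1) + p(k-2) - p(k-5) - p(k-7) + p(k-12) + p(k-15) - ... (offsets j(3j∓1)/2, signs ++--, p(0)=1, p(<0)=0).
DP table for k = 0..137: p(0)=1, p(1)=1, p(2)=2, p(3)=3, p(4)=5, p(5)=7, p(6)=11, p(7)=15, p(8)=22, p(9)=30, p(10)=42, p(11)=56, p(12)=77, p(13)=101, p(14)=135, p(15)=176, p(16)=231, p(17)=297, p(18)=385, p(19)=490, p(20)=627, p(21)=792, p(22)=1002, p(23)=1255, p(24)=1575, p(25)=1958, p(26)=2436, p(27)=3010, p(28)=3718, p(29)=4565, p(30)=5604, p(31)=6842, p(32)=8349, p(33)=10143, p(34)=12310, p(35)=14883, p(36)=17977, p(37)=21637, p(38)=26015, p(39)=31185, p(40)=37338, p(41)=44583, p(42)=53174, p(43)=63261, p(44)=75175, p(45)=89134, p(46)=105558, p(47)=124754, p(48)=147273, p(49)=173525, p(50)=204226, p(51)=239943, p(52)=281589, p(53)=329931, p(54)=386155, p(55)=451276, p(56)=526823, p(57)=614154, p(58)=715220, p(59)=831820, p(60)=966467, p(61)=1121505, p(62)=1300156, p(63)=1505499, p(64)=1741630, p(65)=2012558, p(66)=2323520, p(67)=2679689, p(68)=3087735, p(69)=3554345, p(70)=4087968, p(71)=4697205, p(72)=5392783, p(73)=6185689, p(74)=7089500, p(75)=8118264, p(76)=9289091, p(77)=10619863, p(78)=12132164, p(79)=13848650, p(80)=15796476, p(81)=18004327, p(82)=20506255, p(83)=23338469, p(84)=26543660, p(85)=30167357, p(86)=34262962, p(87)=38887673, p(88)=44108109, p(89)=49995925, p(90)=56634173, p(91)=64112359, p(92)=72533807, p(93)=82010177, p(94)=92669720, p(95)=104651419, p(96)=118114304, p(97)=133230930, p(98)=150198136, p(99)=169229875, p(100)=190569292, p(101)=214481126, p(102)=241265379, p(103)=271248950, p(104)=304801365, p(105)=342325709, p(106)=384276336, p(107)=431149389, p(108)=483502844, p(109)=541946240, p(110)=607163746, p(111)=679903203, p(112)=761002156, p(113)=851376628, p(114)=952050665, p(115)=1064144451, p(116)=1188908248, p(117)=1327710076, p(118)=1482074143, p(119)=1653668665, p(120)=1844349560, p(121)=2056148051, p(122)=2291320912, p(123)=2552338241, p(124)=2841940500, p(125)=3163127352, p(126)=3519222692, p(127)=3913864295, p(128)=4351078600, p(129)=4835271870, p(130)=5371315400, p(131)=5964539504, p(132)=6620830889, p(133)=7346629512, p(134)=8149040695, p(135)=9035836076, p(136)=10015581680, p(137)=11097645016.
Final step: p(138) = p(137) + p(136) - p(133) - p(131) + p(126) + p(123) - p(116) - p(112) + p(103) + p(98) - p(87) - p(81) + p(68) + p(61) - p(46) - p(38) + p(21) + p(12)
= 11097645016 + 10015581680 - 7346629512 - 5964539504 + 3519222692 + 2552338241 - 1188908248 - 761002156 + 271248950 + 150198136 - 38887673 - 18004327 + 3087735 + 1121505 - 105558 - 26015 + 792 + 77
= 12292341831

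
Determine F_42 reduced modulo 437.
84

Matrix identity: Q^n = [[F_(n+1), F_n], [F_n, F_(n-1)]] with Q = [[1,1],[1,0]].
n = 42 = 101010₂. Square-and-multiply, entries mod 437:
Q^1 = [[1,1],[1,0]]
Q^2 = (Q^1)² = [[2,1],[1,1]]
Q^5 = (Q^2)²·Q = [[8,5],[5,3]]
Q^10 = (Q^5)² = [[89,55],[55,34]]
Q^21 = (Q^10)²·Q = [[231,21],[21,210]]
Q^42 = (Q^21)² = [[51,84],[84,404]]
F_42 mod 437 = Q^42[0][1] = 84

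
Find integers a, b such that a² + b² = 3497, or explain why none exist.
4² + 59² (a=4, b=59)

Factorization: 3497 = 13 × 269
By Fermat: n is sum of two squares iff every prime p ≡ 3 (mod 4) appears to even power.
All primes ≡ 3 (mod 4) appear to even power.
Search a = 0, 1, 2, … for 3497 - a² a perfect square: first hit at a = 4: 3497 - 16 = 3481 = 59².
3497 = 4² + 59² = 16 + 3481 ✓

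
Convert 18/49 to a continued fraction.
[0; 2, 1, 2, 1, 1, 2]

Euclidean algorithm steps:
18 = 0 × 49 + 18
49 = 2 × 18 + 13
18 = 1 × 13 + 5
13 = 2 × 5 + 3
5 = 1 × 3 + 2
3 = 1 × 2 + 1
2 = 2 × 1 + 0
Continued fraction: [0; 2, 1, 2, 1, 1, 2]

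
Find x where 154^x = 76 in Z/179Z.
26

Baby-step giant-step with step n = ⌈√179⌉ = 14.
Baby steps 154^j mod 179 (j:value) for j=0..13: 0:1, 1:154, 2:88, 3:127, 4:47, 5:78, 6:19, 7:62, 8:61, 9:86, 10:177, 11:50, 12:3, 13:104.
Giant-step multiplier: 154^(-14) ≡ 154^(178-14) = 154^164 ≡ 139 (mod 179).
Giant steps γ_i = 76·139^i mod 179: γ_0=76, γ_1=3 (in table at j=12).
x = i·n + j = 1·14 + 12 = 26.
Check: 154^26 ≡ 76 (mod 179).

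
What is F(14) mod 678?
377

Matrix identity: Q^n = [[F_(n+1), F_n], [F_n, F_(n-1)]] with Q = [[1,1],[1,0]].
n = 14 = 1110₂. Square-and-multiply, entries mod 678:
Q^1 = [[1,1],[1,0]]
Q^3 = (Q^1)²·Q = [[3,2],[2,1]]
Q^7 = (Q^3)²·Q = [[21,13],[13,8]]
Q^14 = (Q^7)² = [[610,377],[377,233]]
F_14 mod 678 = Q^14[0][1] = 377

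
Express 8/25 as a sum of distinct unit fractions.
1/4 + 1/15 + 1/300

Greedy algorithm:
8/25: ceiling(25/8) = 4, use 1/4
7/100: ceiling(100/7) = 15, use 1/15
1/300: ceiling(300/1) = 300, use 1/300
Result: 8/25 = 1/4 + 1/15 + 1/300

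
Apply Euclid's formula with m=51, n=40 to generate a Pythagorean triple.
(1001, 4080, 4201)

Euclid's formula: a = m² - n², b = 2mn, c = m² + n²
m = 51, n = 40
a = 51² - 40² = 2601 - 1600 = 1001
b = 2 × 51 × 40 = 4080
c = 51² + 40² = 2601 + 1600 = 4201
Verification: 1001² + 4080² = 1002001 + 16646400 = 17648401 = 4201² ✓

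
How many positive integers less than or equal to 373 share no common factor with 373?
372

373 = 373
φ(n) = n × ∏(1 - 1/p) for each prime p dividing n
φ(373) = 373 × (1 - 1/373) = 372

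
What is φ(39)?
24

39 = 3 × 13
φ(n) = n × ∏(1 - 1/p) for each prime p dividing n
φ(39) = 39 × (1 - 1/3) × (1 - 1/13) = 24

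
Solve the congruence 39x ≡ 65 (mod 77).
x ≡ 53 (mod 77)

gcd(39, 77) = 1, which divides 65, so solutions exist.
Find 39^(-1) mod 77 by the extended Euclidean algorithm:
77 = 1 × 39 + 38  ⟹  38 = (1)·77 + (-1)·39
39 = 1 × 38 + 1  ⟹  1 = (-1)·77 + (2)·39
So (2)·39 ≡ 1 (mod 77), i.e. 39^(-1) ≡ 2 (mod 77).
x ≡ 2 × 65 = 130 ≡ 53 (mod 77).
Check: 39 × 53 = 2067 ≡ 65 (mod 77).
Unique solution: x ≡ 53 (mod 77)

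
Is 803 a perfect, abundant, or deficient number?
deficient

Proper divisors of 803: sum = 1 + 11 + 73 = 85
Since 85 < 803, 803 is deficient.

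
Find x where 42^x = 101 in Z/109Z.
45

Baby-step giant-step with step n = ⌈√109⌉ = 11.
Baby steps 42^j mod 109 (j:value) for j=0..10: 0:1, 1:42, 2:20, 3:77, 4:73, 5:14, 6:43, 7:62, 8:97, 9:41, 10:87.
Giant-step multiplier: 42^(-11) ≡ 42^(108-11) = 42^97 ≡ 44 (mod 109).
Giant steps γ_i = 101·44^i mod 109: γ_0=101, γ_1=84, γ_2=99, γ_3=105, γ_4=42 (in table at j=1).
x = i·n + j = 4·11 + 1 = 45.
Check: 42^45 ≡ 101 (mod 109).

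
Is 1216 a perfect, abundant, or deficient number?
abundant

Proper divisors of 1216: sum = 1 + 2 + 4 + 8 + 16 + 19 + 32 + 38 + 64 + 76 + 152 + 304 + 608 = 1324
Since 1324 > 1216, 1216 is abundant.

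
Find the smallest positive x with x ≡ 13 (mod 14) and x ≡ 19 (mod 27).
181

Using Chinese Remainder Theorem:
M = 14 × 27 = 378
M1 = 27, M2 = 14
y1 = 27^(-1) mod 14 = 13
y2 = 14^(-1) mod 27 = 2
x = (13×27×13 + 19×14×2) mod 378 = 181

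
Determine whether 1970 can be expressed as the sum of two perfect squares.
11² + 43² (a=11, b=43)

Factorization: 1970 = 2 × 5 × 197
By Fermat: n is sum of two squares iff every prime p ≡ 3 (mod 4) appears to even power.
All primes ≡ 3 (mod 4) appear to even power.
Search a = 0, 1, 2, … for 1970 - a² a perfect square: first hit at a = 11: 1970 - 121 = 1849 = 43².
1970 = 11² + 43² = 121 + 1849 ✓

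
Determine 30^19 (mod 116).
88

Repeated squaring. Binary of 19 = 10011.
30^1 ≡ 30 (mod 116); 30^2 ≡ 88 (mod 116); 30^4 ≡ 88 (mod 116); 30^8 ≡ 88 (mod 116); 30^16 ≡ 88 (mod 116)
30^19 = 30^1 × 30^2 × 30^16 ≡ 88 (mod 116)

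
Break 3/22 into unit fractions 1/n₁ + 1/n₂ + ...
1/8 + 1/88

Greedy algorithm:
3/22: ceiling(22/3) = 8, use 1/8
1/88: ceiling(88/1) = 88, use 1/88
Result: 3/22 = 1/8 + 1/88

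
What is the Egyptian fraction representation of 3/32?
1/11 + 1/352

Greedy algorithm:
3/32: ceiling(32/3) = 11, use 1/11
1/352: ceiling(352/1) = 352, use 1/352
Result: 3/32 = 1/11 + 1/352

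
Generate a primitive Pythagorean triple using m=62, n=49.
(1443, 6076, 6245)

Euclid's formula: a = m² - n², b = 2mn, c = m² + n²
m = 62, n = 49
a = 62² - 49² = 3844 - 2401 = 1443
b = 2 × 62 × 49 = 6076
c = 62² + 49² = 3844 + 2401 = 6245
Verification: 1443² + 6076² = 2082249 + 36917776 = 39000025 = 6245² ✓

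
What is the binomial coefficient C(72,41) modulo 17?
0

Using Lucas' theorem:
Write n=72 and k=41 in base 17:
n in base 17: [4, 4]
k in base 17: [2, 7]
C(72,41) mod 17 = ∏ C(n_i, k_i) mod 17
Digit binomials (mod 17): C(4,2) = 6; C(4,7) = 0 (k_i > n_i)
Product: 6 × 0 = 0 ≡ 0 (mod 17)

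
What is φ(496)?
240

496 = 2^4 × 31
φ(n) = n × ∏(1 - 1/p) for each prime p dividing n
φ(496) = 496 × (1 - 1/2) × (1 - 1/31) = 240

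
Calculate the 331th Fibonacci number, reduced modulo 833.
642

Matrix identity: Q^n = [[F_(n+1), F_n], [F_n, F_(n-1)]] with Q = [[1,1],[1,0]].
n = 331 = 101001011₂. Square-and-multiply, entries mod 833:
Q^1 = [[1,1],[1,0]]
Q^2 = (Q^1)² = [[2,1],[1,1]]
Q^5 = (Q^2)²·Q = [[8,5],[5,3]]
Q^10 = (Q^5)² = [[89,55],[55,34]]
Q^20 = (Q^10)² = [[117,101],[101,16]]
Q^41 = (Q^20)²·Q = [[671,566],[566,105]]
Q^82 = (Q^41)² = [[72,225],[225,680]]
Q^165 = (Q^82)²·Q = [[99,831],[831,101]]
Q^331 = (Q^165)²·Q = [[242,642],[642,433]]
F_331 mod 833 = Q^331[0][1] = 642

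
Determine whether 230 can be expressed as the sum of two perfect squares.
Not possible

Factorization: 230 = 2 × 5 × 23
By Fermat: n is sum of two squares iff every prime p ≡ 3 (mod 4) appears to even power.
Prime(s) ≡ 3 (mod 4) with odd exponent: [(23, 1)]
Therefore 230 cannot be expressed as a² + b².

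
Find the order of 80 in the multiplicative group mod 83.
82

83 is prime, so ord(80) divides φ(83) = 82.
Divisors of 82: 1, 2, 41, 82.
Repeated squaring: 80^1 ≡ 80, 80^2 ≡ 9, 80^4 ≡ 81, 80^8 ≡ 4, 80^16 ≡ 16, 80^32 ≡ 7, 80^64 ≡ 49 (mod 83).
Test 80^d mod 83 for each divisor d in increasing order:
80^1 ≡ 80
80^2 ≡ 9
80^41 = 80^32·80^8·80^1 ≡ 82
80^82 = 80^64·80^16·80^2 ≡ 1  ← first divisor giving 1
The order is 82.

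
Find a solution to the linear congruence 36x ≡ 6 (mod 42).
x ≡ 6 (mod 7)

gcd(36, 42) = 6, which divides 6, so solutions exist.
Divide through by 6: 6x ≡ 1 (mod 7).
Find 6^(-1) mod 7 by the extended Euclidean algorithm:
7 = 1 × 6 + 1  ⟹  1 = (1)·7 + (-1)·6
So (-1)·6 ≡ 1 (mod 7), i.e. 6^(-1) ≡ -1 ≡ 6 (mod 7).
x ≡ 6 × 1 = 6 ≡ 6 (mod 7).
Check: 36 × 6 = 216 ≡ 6 (mod 42).
x ≡ 6 (mod 7), giving 6 solutions mod 42.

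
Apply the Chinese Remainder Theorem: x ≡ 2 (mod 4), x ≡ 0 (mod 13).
26

Using Chinese Remainder Theorem:
M = 4 × 13 = 52
M1 = 13, M2 = 4
y1 = 13^(-1) mod 4 = 1
y2 = 4^(-1) mod 13 = 10
x = (2×13×1 + 0×4×10) mod 52 = 26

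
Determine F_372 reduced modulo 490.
444

Matrix identity: Q^n = [[F_(n+1), F_n], [F_n, F_(n-1)]] with Q = [[1,1],[1,0]].
n = 372 = 101110100₂. Square-and-multiply, entries mod 490:
Q^1 = [[1,1],[1,0]]
Q^2 = (Q^1)² = [[2,1],[1,1]]
Q^5 = (Q^2)²·Q = [[8,5],[5,3]]
Q^11 = (Q^5)²·Q = [[144,89],[89,55]]
Q^23 = (Q^11)²·Q = [[308,237],[237,71]]
Q^46 = (Q^23)² = [[113,153],[153,450]]
Q^93 = (Q^46)²·Q = [[307,408],[408,389]]
Q^186 = (Q^93)² = [[33,258],[258,265]]
Q^372 = (Q^186)² = [[33,444],[444,79]]
F_372 mod 490 = Q^372[0][1] = 444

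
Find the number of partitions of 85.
30167357

p(n) counts ways to write n as a sum of positive integers (order ignored).
Euler's pentagonal recurrence: p(k) = p(k-1) + p(k-2) - p(k-5) - p(k-7) + p(k-12) + p(k-15) - ... (offsets j(3j∓1)/2, signs ++--, p(0)=1, p(<0)=0).
DP table for k = 0..84: p(0)=1, p(1)=1, p(2)=2, p(3)=3, p(4)=5, p(5)=7, p(6)=11, p(7)=15, p(8)=22, p(9)=30, p(10)=42, p(11)=56, p(12)=77, p(13)=101, p(14)=135, p(15)=176, p(16)=231, p(17)=297, p(18)=385, p(19)=490, p(20)=627, p(21)=792, p(22)=1002, p(23)=1255, p(24)=1575, p(25)=1958, p(26)=2436, p(27)=3010, p(28)=3718, p(29)=4565, p(30)=5604, p(31)=6842, p(32)=8349, p(33)=10143, p(34)=12310, p(35)=14883, p(36)=17977, p(37)=21637, p(38)=26015, p(39)=31185, p(40)=37338, p(41)=44583, p(42)=53174, p(43)=63261, p(44)=75175, p(45)=89134, p(46)=105558, p(47)=124754, p(48)=147273, p(49)=173525, p(50)=204226, p(51)=239943, p(52)=281589, p(53)=329931, p(54)=386155, p(55)=451276, p(56)=526823, p(57)=614154, p(58)=715220, p(59)=831820, p(60)=966467, p(61)=1121505, p(62)=1300156, p(63)=1505499, p(64)=1741630, p(65)=2012558, p(66)=2323520, p(67)=2679689, p(68)=3087735, p(69)=3554345, p(70)=4087968, p(71)=4697205, p(72)=5392783, p(73)=6185689, p(74)=7089500, p(75)=8118264, p(76)=9289091, p(77)=10619863, p(78)=12132164, p(79)=13848650, p(80)=15796476, p(81)=18004327, p(82)=20506255, p(83)=23338469, p(84)=26543660.
Final step: p(85) = p(84) + p(83) - p(80) - p(78) + p(73) + p(70) - p(63) - p(59) + p(50) + p(45) - p(34) - p(28) + p(15) + p(8)
= 26543660 + 23338469 - 15796476 - 12132164 + 6185689 + 4087968 - 1505499 - 831820 + 204226 + 89134 - 12310 - 3718 + 176 + 22
= 30167357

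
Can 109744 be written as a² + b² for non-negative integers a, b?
Not possible

Factorization: 109744 = 2^4 × 19^3
By Fermat: n is sum of two squares iff every prime p ≡ 3 (mod 4) appears to even power.
Prime(s) ≡ 3 (mod 4) with odd exponent: [(19, 3)]
Therefore 109744 cannot be expressed as a² + b².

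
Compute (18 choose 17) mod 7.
4

Using Lucas' theorem:
Write n=18 and k=17 in base 7:
n in base 7: [2, 4]
k in base 7: [2, 3]
C(18,17) mod 7 = ∏ C(n_i, k_i) mod 7
Digit binomials (mod 7): C(2,2) = 1; C(4,3) = 4
Product: 1 × 4 = 4 ≡ 4 (mod 7)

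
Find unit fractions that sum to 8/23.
1/3 + 1/69

Greedy algorithm:
8/23: ceiling(23/8) = 3, use 1/3
1/69: ceiling(69/1) = 69, use 1/69
Result: 8/23 = 1/3 + 1/69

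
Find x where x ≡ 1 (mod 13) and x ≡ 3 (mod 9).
66

Using Chinese Remainder Theorem:
M = 13 × 9 = 117
M1 = 9, M2 = 13
y1 = 9^(-1) mod 13 = 3
y2 = 13^(-1) mod 9 = 7
x = (1×9×3 + 3×13×7) mod 117 = 66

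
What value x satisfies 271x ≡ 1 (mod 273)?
136

gcd(271, 273) = 1, so the inverse exists.
Extended Euclidean algorithm on (273, 271):
273 = 1 × 271 + 2  ⟹  2 = (1)·273 + (-1)·271
271 = 135 × 2 + 1  ⟹  1 = (-135)·273 + (136)·271
So (136)·271 ≡ 1 (mod 273), i.e. 271^(-1) ≡ 136 (mod 273).
Check: 271 × 136 = 36856 ≡ 1 (mod 273)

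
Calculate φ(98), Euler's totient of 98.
42

98 = 2 × 7^2
φ(n) = n × ∏(1 - 1/p) for each prime p dividing n
φ(98) = 98 × (1 - 1/2) × (1 - 1/7) = 42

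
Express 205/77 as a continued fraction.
[2; 1, 1, 1, 25]

Euclidean algorithm steps:
205 = 2 × 77 + 51
77 = 1 × 51 + 26
51 = 1 × 26 + 25
26 = 1 × 25 + 1
25 = 25 × 1 + 0
Continued fraction: [2; 1, 1, 1, 25]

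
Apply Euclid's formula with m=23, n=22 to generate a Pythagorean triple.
(45, 1012, 1013)

Euclid's formula: a = m² - n², b = 2mn, c = m² + n²
m = 23, n = 22
a = 23² - 22² = 529 - 484 = 45
b = 2 × 23 × 22 = 1012
c = 23² + 22² = 529 + 484 = 1013
Verification: 45² + 1012² = 2025 + 1024144 = 1026169 = 1013² ✓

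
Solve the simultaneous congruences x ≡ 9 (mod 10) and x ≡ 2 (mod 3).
29

Using Chinese Remainder Theorem:
M = 10 × 3 = 30
M1 = 3, M2 = 10
y1 = 3^(-1) mod 10 = 7
y2 = 10^(-1) mod 3 = 1
x = (9×3×7 + 2×10×1) mod 30 = 29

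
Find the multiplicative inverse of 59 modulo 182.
145

gcd(59, 182) = 1, so the inverse exists.
Extended Euclidean algorithm on (182, 59):
182 = 3 × 59 + 5  ⟹  5 = (1)·182 + (-3)·59
59 = 11 × 5 + 4  ⟹  4 = (-11)·182 + (34)·59
5 = 1 × 4 + 1  ⟹  1 = (12)·182 + (-37)·59
So (-37)·59 ≡ 1 (mod 182), i.e. 59^(-1) ≡ -37 ≡ 145 (mod 182).
Check: 59 × 145 = 8555 ≡ 1 (mod 182)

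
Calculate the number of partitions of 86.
34262962

p(n) counts ways to write n as a sum of positive integers (order ignored).
Euler's pentagonal recurrence: p(k) = p(k-1) + p(k-2) - p(k-5) - p(k-7) + p(k-12) + p(k-15) - ... (offsets j(3j∓1)/2, signs ++--, p(0)=1, p(<0)=0).
DP table for k = 0..85: p(0)=1, p(1)=1, p(2)=2, p(3)=3, p(4)=5, p(5)=7, p(6)=11, p(7)=15, p(8)=22, p(9)=30, p(10)=42, p(11)=56, p(12)=77, p(13)=101, p(14)=135, p(15)=176, p(16)=231, p(17)=297, p(18)=385, p(19)=490, p(20)=627, p(21)=792, p(22)=1002, p(23)=1255, p(24)=1575, p(25)=1958, p(26)=2436, p(27)=3010, p(28)=3718, p(29)=4565, p(30)=5604, p(31)=6842, p(32)=8349, p(33)=10143, p(34)=12310, p(35)=14883, p(36)=17977, p(37)=21637, p(38)=26015, p(39)=31185, p(40)=37338, p(41)=44583, p(42)=53174, p(43)=63261, p(44)=75175, p(45)=89134, p(46)=105558, p(47)=124754, p(48)=147273, p(49)=173525, p(50)=204226, p(51)=239943, p(52)=281589, p(53)=329931, p(54)=386155, p(55)=451276, p(56)=526823, p(57)=614154, p(58)=715220, p(59)=831820, p(60)=966467, p(61)=1121505, p(62)=1300156, p(63)=1505499, p(64)=1741630, p(65)=2012558, p(66)=2323520, p(67)=2679689, p(68)=3087735, p(69)=3554345, p(70)=4087968, p(71)=4697205, p(72)=5392783, p(73)=6185689, p(74)=7089500, p(75)=8118264, p(76)=9289091, p(77)=10619863, p(78)=12132164, p(79)=13848650, p(80)=15796476, p(81)=18004327, p(82)=20506255, p(83)=23338469, p(84)=26543660, p(85)=30167357.
Final step: p(86) = p(85) + p(84) - p(81) - p(79) + p(74) + p(71) - p(64) - p(60) + p(51) + p(46) - p(35) - p(29) + p(16) + p(9)
= 30167357 + 26543660 - 18004327 - 13848650 + 7089500 + 4697205 - 1741630 - 966467 + 239943 + 105558 - 14883 - 4565 + 231 + 30
= 34262962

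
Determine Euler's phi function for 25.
20

25 = 5^2
φ(n) = n × ∏(1 - 1/p) for each prime p dividing n
φ(25) = 25 × (1 - 1/5) = 20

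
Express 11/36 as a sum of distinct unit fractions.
1/4 + 1/18

Greedy algorithm:
11/36: ceiling(36/11) = 4, use 1/4
1/18: ceiling(18/1) = 18, use 1/18
Result: 11/36 = 1/4 + 1/18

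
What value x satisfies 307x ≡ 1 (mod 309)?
154

gcd(307, 309) = 1, so the inverse exists.
Extended Euclidean algorithm on (309, 307):
309 = 1 × 307 + 2  ⟹  2 = (1)·309 + (-1)·307
307 = 153 × 2 + 1  ⟹  1 = (-153)·309 + (154)·307
So (154)·307 ≡ 1 (mod 309), i.e. 307^(-1) ≡ 154 (mod 309).
Check: 307 × 154 = 47278 ≡ 1 (mod 309)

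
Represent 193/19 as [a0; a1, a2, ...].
[10; 6, 3]

Euclidean algorithm steps:
193 = 10 × 19 + 3
19 = 6 × 3 + 1
3 = 3 × 1 + 0
Continued fraction: [10; 6, 3]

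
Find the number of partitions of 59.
831820

p(n) counts ways to write n as a sum of positive integers (order ignored).
Euler's pentagonal recurrence: p(k) = p(k-1) + p(k-2) - p(k-5) - p(k-7) + p(k-12) + p(k-15) - ... (offsets j(3j∓1)/2, signs ++--, p(0)=1, p(<0)=0).
DP table for k = 0..58: p(0)=1, p(1)=1, p(2)=2, p(3)=3, p(4)=5, p(5)=7, p(6)=11, p(7)=15, p(8)=22, p(9)=30, p(10)=42, p(11)=56, p(12)=77, p(13)=101, p(14)=135, p(15)=176, p(16)=231, p(17)=297, p(18)=385, p(19)=490, p(20)=627, p(21)=792, p(22)=1002, p(23)=1255, p(24)=1575, p(25)=1958, p(26)=2436, p(27)=3010, p(28)=3718, p(29)=4565, p(30)=5604, p(31)=6842, p(32)=8349, p(33)=10143, p(34)=12310, p(35)=14883, p(36)=17977, p(37)=21637, p(38)=26015, p(39)=31185, p(40)=37338, p(41)=44583, p(42)=53174, p(43)=63261, p(44)=75175, p(45)=89134, p(46)=105558, p(47)=124754, p(48)=147273, p(49)=173525, p(50)=204226, p(51)=239943, p(52)=281589, p(53)=329931, p(54)=386155, p(55)=451276, p(56)=526823, p(57)=614154, p(58)=715220.
Final step: p(59) = p(58) + p(57) - p(54) - p(52) + p(47) + p(44) - p(37) - p(33) + p(24) + p(19) - p(8) - p(2)
= 715220 + 614154 - 386155 - 281589 + 124754 + 75175 - 21637 - 10143 + 1575 + 490 - 22 - 2
= 831820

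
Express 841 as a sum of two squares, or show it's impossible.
0² + 29² (a=0, b=29)

Factorization: 841 = 29^2
By Fermat: n is sum of two squares iff every prime p ≡ 3 (mod 4) appears to even power.
All primes ≡ 3 (mod 4) appear to even power.
Search a = 0, 1, 2, … for 841 - a² a perfect square: first hit at a = 0: 841 - 0 = 841 = 29².
841 = 0² + 29² = 0 + 841 ✓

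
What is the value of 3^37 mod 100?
63

Repeated squaring. Binary of 37 = 100101.
3^1 ≡ 3 (mod 100); 3^2 ≡ 9 (mod 100); 3^4 ≡ 81 (mod 100); 3^8 ≡ 61 (mod 100); 3^16 ≡ 21 (mod 100); 3^32 ≡ 41 (mod 100)
3^37 = 3^1 × 3^4 × 3^32 ≡ 63 (mod 100)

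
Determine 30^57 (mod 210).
120

Repeated squaring. Binary of 57 = 111001.
30^1 ≡ 30 (mod 210); 30^2 ≡ 60 (mod 210); 30^4 ≡ 30 (mod 210); 30^8 ≡ 60 (mod 210); 30^16 ≡ 30 (mod 210); 30^32 ≡ 60 (mod 210)
30^57 = 30^1 × 30^8 × 30^16 × 30^32 ≡ 120 (mod 210)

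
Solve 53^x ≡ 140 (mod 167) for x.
113

Baby-step giant-step with step n = ⌈√167⌉ = 13.
Baby steps 53^j mod 167 (j:value) for j=0..12: 0:1, 1:53, 2:137, 3:80, 4:65, 5:105, 6:54, 7:23, 8:50, 9:145, 10:3, 11:159, 12:77.
Giant-step multiplier: 53^(-13) ≡ 53^(166-13) = 53^153 ≡ 151 (mod 167).
Giant steps γ_i = 140·151^i mod 167: γ_0=140, γ_1=98, γ_2=102, γ_3=38, γ_4=60, γ_5=42, γ_6=163, γ_7=64, γ_8=145 (in table at j=9).
x = i·n + j = 8·13 + 9 = 113.
Check: 53^113 ≡ 140 (mod 167).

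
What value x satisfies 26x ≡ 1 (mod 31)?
6

gcd(26, 31) = 1, so the inverse exists.
Extended Euclidean algorithm on (31, 26):
31 = 1 × 26 + 5  ⟹  5 = (1)·31 + (-1)·26
26 = 5 × 5 + 1  ⟹  1 = (-5)·31 + (6)·26
So (6)·26 ≡ 1 (mod 31), i.e. 26^(-1) ≡ 6 (mod 31).
Check: 26 × 6 = 156 ≡ 1 (mod 31)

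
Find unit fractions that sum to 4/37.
1/10 + 1/124 + 1/22940

Greedy algorithm:
4/37: ceiling(37/4) = 10, use 1/10
3/370: ceiling(370/3) = 124, use 1/124
1/22940: ceiling(22940/1) = 22940, use 1/22940
Result: 4/37 = 1/10 + 1/124 + 1/22940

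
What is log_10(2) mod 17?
10

Baby-step giant-step with step n = ⌈√17⌉ = 5.
Baby steps 10^j mod 17 (j:value) for j=0..4: 0:1, 1:10, 2:15, 3:14, 4:4.
Giant-step multiplier: 10^(-5) ≡ 10^(16-5) = 10^11 ≡ 3 (mod 17).
Giant steps γ_i = 2·3^i mod 17: γ_0=2, γ_1=6, γ_2=1 (in table at j=0).
x = i·n + j = 2·5 + 0 = 10.
Check: 10^10 ≡ 2 (mod 17).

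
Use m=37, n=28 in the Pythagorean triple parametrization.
(585, 2072, 2153)

Euclid's formula: a = m² - n², b = 2mn, c = m² + n²
m = 37, n = 28
a = 37² - 28² = 1369 - 784 = 585
b = 2 × 37 × 28 = 2072
c = 37² + 28² = 1369 + 784 = 2153
Verification: 585² + 2072² = 342225 + 4293184 = 4635409 = 2153² ✓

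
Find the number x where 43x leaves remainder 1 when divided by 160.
67

gcd(43, 160) = 1, so the inverse exists.
Extended Euclidean algorithm on (160, 43):
160 = 3 × 43 + 31  ⟹  31 = (1)·160 + (-3)·43
43 = 1 × 31 + 12  ⟹  12 = (-1)·160 + (4)·43
31 = 2 × 12 + 7  ⟹  7 = (3)·160 + (-11)·43
12 = 1 × 7 + 5  ⟹  5 = (-4)·160 + (15)·43
7 = 1 × 5 + 2  ⟹  2 = (7)·160 + (-26)·43
5 = 2 × 2 + 1  ⟹  1 = (-18)·160 + (67)·43
So (67)·43 ≡ 1 (mod 160), i.e. 43^(-1) ≡ 67 (mod 160).
Check: 43 × 67 = 2881 ≡ 1 (mod 160)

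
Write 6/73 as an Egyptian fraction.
1/13 + 1/190 + 1/180310

Greedy algorithm:
6/73: ceiling(73/6) = 13, use 1/13
5/949: ceiling(949/5) = 190, use 1/190
1/180310: ceiling(180310/1) = 180310, use 1/180310
Result: 6/73 = 1/13 + 1/190 + 1/180310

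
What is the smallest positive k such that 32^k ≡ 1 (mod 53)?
52

53 is prime, so ord(32) divides φ(53) = 52.
Divisors of 52: 1, 2, 4, 13, 26, 52.
Repeated squaring: 32^1 ≡ 32, 32^2 ≡ 17, 32^4 ≡ 24, 32^8 ≡ 46, 32^16 ≡ 49, 32^32 ≡ 16 (mod 53).
Test 32^d mod 53 for each divisor d in increasing order:
32^1 ≡ 32
32^2 ≡ 17
32^4 ≡ 24
32^13 = 32^8·32^4·32^1 ≡ 30
32^26 = 32^16·32^8·32^2 ≡ 52
32^52 = 32^32·32^16·32^4 ≡ 1  ← first divisor giving 1
The order is 52.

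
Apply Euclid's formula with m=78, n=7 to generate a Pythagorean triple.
(6035, 1092, 6133)

Euclid's formula: a = m² - n², b = 2mn, c = m² + n²
m = 78, n = 7
a = 78² - 7² = 6084 - 49 = 6035
b = 2 × 78 × 7 = 1092
c = 78² + 7² = 6084 + 49 = 6133
Verification: 6035² + 1092² = 36421225 + 1192464 = 37613689 = 6133² ✓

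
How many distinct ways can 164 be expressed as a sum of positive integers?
156919475295

p(n) counts ways to write n as a sum of positive integers (order ignored).
Euler's pentagonal recurrence: p(k) = p(k-1) + p(k-2) - p(k-5) - p(k-7) + p(k-12) + p(k-15) - ... (offsets j(3j∓1)/2, signs ++--, p(0)=1, p(<0)=0).
DP table for k = 0..163: p(0)=1, p(1)=1, p(2)=2, p(3)=3, p(4)=5, p(5)=7, p(6)=11, p(7)=15, p(8)=22, p(9)=30, p(10)=42, p(11)=56, p(12)=77, p(13)=101, p(14)=135, p(15)=176, p(16)=231, p(17)=297, p(18)=385, p(19)=490, p(20)=627, p(21)=792, p(22)=1002, p(23)=1255, p(24)=1575, p(25)=1958, p(26)=2436, p(27)=3010, p(28)=3718, p(29)=4565, p(30)=5604, p(31)=6842, p(32)=8349, p(33)=10143, p(34)=12310, p(35)=14883, p(36)=17977, p(37)=21637, p(38)=26015, p(39)=31185, p(40)=37338, p(41)=44583, p(42)=53174, p(43)=63261, p(44)=75175, p(45)=89134, p(46)=105558, p(47)=124754, p(48)=147273, p(49)=173525, p(50)=204226, p(51)=239943, p(52)=281589, p(53)=329931, p(54)=386155, p(55)=451276, p(56)=526823, p(57)=614154, p(58)=715220, p(59)=831820, p(60)=966467, p(61)=1121505, p(62)=1300156, p(63)=1505499, p(64)=1741630, p(65)=2012558, p(66)=2323520, p(67)=2679689, p(68)=3087735, p(69)=3554345, p(70)=4087968, p(71)=4697205, p(72)=5392783, p(73)=6185689, p(74)=7089500, p(75)=8118264, p(76)=9289091, p(77)=10619863, p(78)=12132164, p(79)=13848650, p(80)=15796476, p(81)=18004327, p(82)=20506255, p(83)=23338469, p(84)=26543660, p(85)=30167357, p(86)=34262962, p(87)=38887673, p(88)=44108109, p(89)=49995925, p(90)=56634173, p(91)=64112359, p(92)=72533807, p(93)=82010177, p(94)=92669720, p(95)=104651419, p(96)=118114304, p(97)=133230930, p(98)=150198136, p(99)=169229875, p(100)=190569292, p(101)=214481126, p(102)=241265379, p(103)=271248950, p(104)=304801365, p(105)=342325709, p(106)=384276336, p(107)=431149389, p(108)=483502844, p(109)=541946240, p(110)=607163746, p(111)=679903203, p(112)=761002156, p(113)=851376628, p(114)=952050665, p(115)=1064144451, p(116)=1188908248, p(117)=1327710076, p(118)=1482074143, p(119)=1653668665, p(120)=1844349560, p(121)=2056148051, p(122)=2291320912, p(123)=2552338241, p(124)=2841940500, p(125)=3163127352, p(126)=3519222692, p(127)=3913864295, p(128)=4351078600, p(129)=4835271870, p(130)=5371315400, p(131)=5964539504, p(132)=6620830889, p(133)=7346629512, p(134)=8149040695, p(135)=9035836076, p(136)=10015581680, p(137)=11097645016, p(138)=12292341831, p(139)=13610949895, p(140)=15065878135, p(141)=16670689208, p(142)=18440293320, p(143)=20390982757, p(144)=22540654445, p(145)=24908858009, p(146)=27517052599, p(147)=30388671978, p(148)=33549419497, p(149)=37027355200, p(150)=40853235313, p(151)=45060624582, p(152)=49686288421, p(153)=54770336324, p(154)=60356673280, p(155)=66493182097, p(156)=73232243759, p(157)=80630964769, p(158)=88751778802, p(159)=97662728555, p(160)=107438159466, p(161)=118159068427, p(162)=129913904637, p(163)=142798995930.
Final step: p(164) = p(163) + p(162) - p(159) - p(157) + p(152) + p(149) - p(142) - p(138) + p(129) + p(124) - p(113) - p(107) + p(94) + p(87) - p(72) - p(64) + p(47) + p(38) - p(19) - p(9)
= 142798995930 + 129913904637 - 97662728555 - 80630964769 + 49686288421 + 37027355200 - 18440293320 - 12292341831 + 4835271870 + 2841940500 - 851376628 - 431149389 + 92669720 + 38887673 - 5392783 - 1741630 + 124754 + 26015 - 490 - 30
= 156919475295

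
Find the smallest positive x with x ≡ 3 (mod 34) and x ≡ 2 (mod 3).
71

Using Chinese Remainder Theorem:
M = 34 × 3 = 102
M1 = 3, M2 = 34
y1 = 3^(-1) mod 34 = 23
y2 = 34^(-1) mod 3 = 1
x = (3×3×23 + 2×34×1) mod 102 = 71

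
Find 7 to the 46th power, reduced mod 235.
189

Repeated squaring. Binary of 46 = 101110.
7^1 ≡ 7 (mod 235); 7^2 ≡ 49 (mod 235); 7^4 ≡ 51 (mod 235); 7^8 ≡ 16 (mod 235); 7^16 ≡ 21 (mod 235); 7^32 ≡ 206 (mod 235)
7^46 = 7^2 × 7^4 × 7^8 × 7^32 ≡ 189 (mod 235)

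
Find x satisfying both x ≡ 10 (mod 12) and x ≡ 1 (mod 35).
106

Using Chinese Remainder Theorem:
M = 12 × 35 = 420
M1 = 35, M2 = 12
y1 = 35^(-1) mod 12 = 11
y2 = 12^(-1) mod 35 = 3
x = (10×35×11 + 1×12×3) mod 420 = 106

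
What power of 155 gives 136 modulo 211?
136

Baby-step giant-step with step n = ⌈√211⌉ = 15.
Baby steps 155^j mod 211 (j:value) for j=0..14: 0:1, 1:155, 2:182, 3:147, 4:208, 5:168, 6:87, 7:192, 8:9, 9:129, 10:161, 11:57, 12:184, 13:35, 14:150.
Giant-step multiplier: 155^(-15) ≡ 155^(210-15) = 155^195 ≡ 153 (mod 211).
Giant steps γ_i = 136·153^i mod 211: γ_0=136, γ_1=130, γ_2=56, γ_3=128, γ_4=172, γ_5=152, γ_6=46, γ_7=75, γ_8=81, γ_9=155 (in table at j=1).
x = i·n + j = 9·15 + 1 = 136.
Check: 155^136 ≡ 136 (mod 211).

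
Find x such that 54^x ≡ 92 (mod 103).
14

Baby-step giant-step with step n = ⌈√103⌉ = 11.
Baby steps 54^j mod 103 (j:value) for j=0..10: 0:1, 1:54, 2:32, 3:80, 4:97, 5:88, 6:14, 7:35, 8:36, 9:90, 10:19.
Giant-step multiplier: 54^(-11) ≡ 54^(102-11) = 54^91 ≡ 77 (mod 103).
Giant steps γ_i = 92·77^i mod 103: γ_0=92, γ_1=80 (in table at j=3).
x = i·n + j = 1·11 + 3 = 14.
Check: 54^14 ≡ 92 (mod 103).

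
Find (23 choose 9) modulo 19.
0

Using Lucas' theorem:
Write n=23 and k=9 in base 19:
n in base 19: [1, 4]
k in base 19: [0, 9]
C(23,9) mod 19 = ∏ C(n_i, k_i) mod 19
Digit binomials (mod 19): C(1,0) = 1; C(4,9) = 0 (k_i > n_i)
Product: 1 × 0 = 0 ≡ 0 (mod 19)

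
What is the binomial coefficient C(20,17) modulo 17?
1

Using Lucas' theorem:
Write n=20 and k=17 in base 17:
n in base 17: [1, 3]
k in base 17: [1, 0]
C(20,17) mod 17 = ∏ C(n_i, k_i) mod 17
Digit binomials (mod 17): C(1,1) = 1; C(3,0) = 1
Product: 1 × 1 = 1 ≡ 1 (mod 17)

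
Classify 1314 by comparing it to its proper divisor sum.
abundant

Proper divisors of 1314: sum = 1 + 2 + 3 + 6 + 9 + 18 + 73 + 146 + 219 + 438 + 657 = 1572
Since 1572 > 1314, 1314 is abundant.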